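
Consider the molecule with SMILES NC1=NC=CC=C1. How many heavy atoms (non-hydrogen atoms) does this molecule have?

7

Every atom symbol written in the SMILES (organic subset) is one heavy atom; implicit H are not written.
Heavy atoms by element → C:5, N:2.
Total: 7.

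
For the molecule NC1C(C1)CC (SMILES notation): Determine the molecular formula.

C5H11N

Walk through each heavy atom and fill implicit hydrogens from standard valence (C 4, N 3, O 2, S 2, halogen 1):
  atom 1: N, bond orders sum to 1 (valence 3) → 2 H
  atom 2: C, bond orders sum to 3 (valence 4) → 1 H
  atom 3: C, bond orders sum to 3 (valence 4) → 1 H
  atom 4: C, bond orders sum to 2 (valence 4) → 2 H
  atom 5: C, bond orders sum to 2 (valence 4) → 2 H
  atom 6: C, bond orders sum to 1 (valence 4) → 3 H
Totals → C:5, H:11, N:1.
In Hill order: C5H11N.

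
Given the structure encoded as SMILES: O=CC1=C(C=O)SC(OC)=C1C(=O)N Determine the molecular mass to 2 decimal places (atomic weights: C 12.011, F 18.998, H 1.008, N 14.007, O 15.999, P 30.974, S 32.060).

First, the molecular formula is C8H7NO4S (counting implicit H from valence).
  C: 8 × 12.011 = 96.088
  H: 7 × 1.008 = 7.056
  N: 1 × 14.007 = 14.007
  O: 4 × 15.999 = 63.996
  S: 1 × 32.060 = 32.060
Sum: 8×12.011 + 7×1.008 + 1×14.007 + 4×15.999 + 1×32.060 = 213.207 → 213.21 g/mol.

213.21 g/mol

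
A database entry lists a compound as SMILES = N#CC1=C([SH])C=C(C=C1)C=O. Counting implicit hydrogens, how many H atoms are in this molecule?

5

Walk through each heavy atom and fill implicit hydrogens from standard valence (C 4, N 3, O 2, S 2, halogen 1):
  atom 1: N, bond orders sum to 3 (valence 3) → 0 H
  atom 2: C, bond orders sum to 4 (valence 4) → 0 H
  atom 3: C, bond orders sum to 4 (valence 4) → 0 H
  atom 4: C, bond orders sum to 4 (valence 4) → 0 H
  atom 5: S with explicit H count 1
  atom 6: C, bond orders sum to 3 (valence 4) → 1 H
  atom 7: C, bond orders sum to 4 (valence 4) → 0 H
  atom 8: C, bond orders sum to 3 (valence 4) → 1 H
  atom 9: C, bond orders sum to 3 (valence 4) → 1 H
  atom 10: C, bond orders sum to 3 (valence 4) → 1 H
  atom 11: O, bond orders sum to 2 (valence 2) → 0 H
Total hydrogens: 5.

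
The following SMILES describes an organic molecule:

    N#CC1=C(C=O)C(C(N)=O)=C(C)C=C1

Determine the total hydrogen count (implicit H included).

8

Walk through each heavy atom and fill implicit hydrogens from standard valence (C 4, N 3, O 2, S 2, halogen 1):
  atom 1: N, bond orders sum to 3 (valence 3) → 0 H
  atom 2: C, bond orders sum to 4 (valence 4) → 0 H
  atom 3: C, bond orders sum to 4 (valence 4) → 0 H
  atom 4: C, bond orders sum to 4 (valence 4) → 0 H
  atom 5: C, bond orders sum to 3 (valence 4) → 1 H
  atom 6: O, bond orders sum to 2 (valence 2) → 0 H
  atom 7: C, bond orders sum to 4 (valence 4) → 0 H
  atom 8: C, bond orders sum to 4 (valence 4) → 0 H
  atom 9: N, bond orders sum to 1 (valence 3) → 2 H
  atom 10: O, bond orders sum to 2 (valence 2) → 0 H
  atom 11: C, bond orders sum to 4 (valence 4) → 0 H
  atom 12: C, bond orders sum to 1 (valence 4) → 3 H
  atom 13: C, bond orders sum to 3 (valence 4) → 1 H
  atom 14: C, bond orders sum to 3 (valence 4) → 1 H
Total hydrogens: 8.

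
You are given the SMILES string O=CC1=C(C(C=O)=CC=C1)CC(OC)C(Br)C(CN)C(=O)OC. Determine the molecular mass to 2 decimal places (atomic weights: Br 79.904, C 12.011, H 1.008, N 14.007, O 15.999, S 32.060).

First, the molecular formula is C16H20BrNO5 (counting implicit H from valence).
  Br: 1 × 79.904 = 79.904
  C: 16 × 12.011 = 192.176
  H: 20 × 1.008 = 20.160
  N: 1 × 14.007 = 14.007
  O: 5 × 15.999 = 79.995
Sum: 1×79.904 + 16×12.011 + 20×1.008 + 1×14.007 + 5×15.999 = 386.242 → 386.24 g/mol.

386.24 g/mol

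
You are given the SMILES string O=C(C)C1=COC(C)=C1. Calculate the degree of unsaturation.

4

Degree of unsaturation = (number of rings) + (number of π bonds).
Ring closures in the SMILES: 1.
π bonds: 3 double bonds (each 1 DoU) → 3 DoU from unsaturation.
Total DoU = 1 + 3 = 4.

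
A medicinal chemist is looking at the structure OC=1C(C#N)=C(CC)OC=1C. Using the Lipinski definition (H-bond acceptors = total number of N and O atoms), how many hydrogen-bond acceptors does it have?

3

N atoms: 1; O atoms: 2.
Lipinski HBA = 1 + 2 = 3.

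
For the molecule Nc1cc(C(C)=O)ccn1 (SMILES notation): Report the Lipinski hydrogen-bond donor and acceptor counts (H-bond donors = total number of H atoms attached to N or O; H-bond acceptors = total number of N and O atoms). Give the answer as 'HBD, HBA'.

2, 3

Donors: find every N or O and count the H atoms it carries.
  atom 1 (N): bond orders sum to 1 → 2 H
  atom 7 (O): bond orders sum to 2 → 0 H
  atom 10 (N): bond orders sum to 3 → 0 H
Lipinski HBD = 2.
Acceptors: N atoms = 2, O atoms = 1 → HBA = 3.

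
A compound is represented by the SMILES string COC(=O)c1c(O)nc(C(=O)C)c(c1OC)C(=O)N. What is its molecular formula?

Walk through each heavy atom and fill implicit hydrogens from standard valence (C 4, N 3, O 2, S 2, halogen 1); for lowercase aromatic atoms, an aromatic c carries 1 H when it has two neighbours and 0 H with three, and aromatic n carries 0 H:
  atom 1: C, bond orders sum to 1 (valence 4) → 3 H
  atom 2: O, bond orders sum to 2 (valence 2) → 0 H
  atom 3: C, bond orders sum to 4 (valence 4) → 0 H
  atom 4: O, bond orders sum to 2 (valence 2) → 0 H
  atom 5: aromatic c, 3 neighbours → 0 H
  atom 6: aromatic c, 3 neighbours → 0 H
  atom 7: O, bond orders sum to 1 (valence 2) → 1 H
  atom 8: aromatic n, 2 neighbours → 0 H
  atom 9: aromatic c, 3 neighbours → 0 H
  atom 10: C, bond orders sum to 4 (valence 4) → 0 H
  atom 11: O, bond orders sum to 2 (valence 2) → 0 H
  atom 12: C, bond orders sum to 1 (valence 4) → 3 H
  atom 13: aromatic c, 3 neighbours → 0 H
  atom 14: aromatic c, 3 neighbours → 0 H
  atom 15: O, bond orders sum to 2 (valence 2) → 0 H
  atom 16: C, bond orders sum to 1 (valence 4) → 3 H
  atom 17: C, bond orders sum to 4 (valence 4) → 0 H
  atom 18: O, bond orders sum to 2 (valence 2) → 0 H
  atom 19: N, bond orders sum to 1 (valence 3) → 2 H
Totals → C:11, H:12, N:2, O:6.

C11H12N2O6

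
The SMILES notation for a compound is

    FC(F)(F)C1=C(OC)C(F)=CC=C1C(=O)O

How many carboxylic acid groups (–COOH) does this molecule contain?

1

The carboxylic acid motif appears at heavy-atom position 14 in the SMILES.
Other groups present: 1 ether.
Carboxylic acid count: 1.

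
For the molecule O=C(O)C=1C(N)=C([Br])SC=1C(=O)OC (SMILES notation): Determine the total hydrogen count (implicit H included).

6

Walk through each heavy atom and fill implicit hydrogens from standard valence (C 4, N 3, O 2, S 2, halogen 1):
  atom 1: O, bond orders sum to 2 (valence 2) → 0 H
  atom 2: C, bond orders sum to 4 (valence 4) → 0 H
  atom 3: O, bond orders sum to 1 (valence 2) → 1 H
  atom 4: C, bond orders sum to 4 (valence 4) → 0 H
  atom 5: C, bond orders sum to 4 (valence 4) → 0 H
  atom 6: N, bond orders sum to 1 (valence 3) → 2 H
  atom 7: C, bond orders sum to 4 (valence 4) → 0 H
  atom 8: Br with explicit H count 0
  atom 9: S, bond orders sum to 2 (valence 2) → 0 H
  atom 10: C, bond orders sum to 4 (valence 4) → 0 H
  atom 11: C, bond orders sum to 4 (valence 4) → 0 H
  atom 12: O, bond orders sum to 2 (valence 2) → 0 H
  atom 13: O, bond orders sum to 2 (valence 2) → 0 H
  atom 14: C, bond orders sum to 1 (valence 4) → 3 H
Total hydrogens: 6.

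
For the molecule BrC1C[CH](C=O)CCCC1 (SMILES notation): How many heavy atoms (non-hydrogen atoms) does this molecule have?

10

Every atom symbol written in the SMILES (organic subset) is one heavy atom; implicit H are not written.
Heavy atoms by element → Br:1, C:8, O:1.
Total: 10.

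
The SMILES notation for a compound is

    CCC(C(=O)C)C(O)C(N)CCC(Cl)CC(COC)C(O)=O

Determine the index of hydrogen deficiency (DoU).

2

Degree of unsaturation = (number of rings) + (number of π bonds).
Ring closures in the SMILES: 0.
π bonds: 2 double bonds (each 1 DoU) → 2 DoU from unsaturation.
Total DoU = 0 + 2 = 2.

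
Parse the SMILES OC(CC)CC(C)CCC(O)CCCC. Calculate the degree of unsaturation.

Degree of unsaturation = (number of rings) + (number of π bonds).
Ring closures in the SMILES: 0.
π bonds: none → 0 DoU from unsaturation.
Total DoU = 0 + 0 = 0.

0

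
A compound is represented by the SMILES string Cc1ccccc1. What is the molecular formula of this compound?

C7H8

Walk through each heavy atom and fill implicit hydrogens from standard valence (C 4, N 3, O 2, S 2, halogen 1); for lowercase aromatic atoms, an aromatic c carries 1 H when it has two neighbours and 0 H with three, and aromatic n carries 0 H:
  atom 1: C, bond orders sum to 1 (valence 4) → 3 H
  atom 2: aromatic c, 3 neighbours → 0 H
  atom 3: aromatic c, 2 neighbours → 1 H
  atom 4: aromatic c, 2 neighbours → 1 H
  atom 5: aromatic c, 2 neighbours → 1 H
  atom 6: aromatic c, 2 neighbours → 1 H
  atom 7: aromatic c, 2 neighbours → 1 H
Totals → C:7, H:8.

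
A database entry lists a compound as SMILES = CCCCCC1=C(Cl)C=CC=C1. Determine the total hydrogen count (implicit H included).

15

Walk through each heavy atom and fill implicit hydrogens from standard valence (C 4, N 3, O 2, S 2, halogen 1):
  atom 1: C, bond orders sum to 1 (valence 4) → 3 H
  atom 2: C, bond orders sum to 2 (valence 4) → 2 H
  atom 3: C, bond orders sum to 2 (valence 4) → 2 H
  atom 4: C, bond orders sum to 2 (valence 4) → 2 H
  atom 5: C, bond orders sum to 2 (valence 4) → 2 H
  atom 6: C, bond orders sum to 4 (valence 4) → 0 H
  atom 7: C, bond orders sum to 4 (valence 4) → 0 H
  atom 8: Cl (halogen, monovalent) → 0 H
  atom 9: C, bond orders sum to 3 (valence 4) → 1 H
  atom 10: C, bond orders sum to 3 (valence 4) → 1 H
  atom 11: C, bond orders sum to 3 (valence 4) → 1 H
  atom 12: C, bond orders sum to 3 (valence 4) → 1 H
Total hydrogens: 15.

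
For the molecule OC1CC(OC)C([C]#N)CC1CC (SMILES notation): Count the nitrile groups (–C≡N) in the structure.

The nitrile motif appears at heavy-atom position 8 in the SMILES.
Other groups present: 1 ether, 1 hydroxyl.
Nitrile count: 1.

1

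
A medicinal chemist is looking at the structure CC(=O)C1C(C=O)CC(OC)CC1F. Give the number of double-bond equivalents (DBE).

3

Degree of unsaturation = (number of rings) + (number of π bonds).
Ring closures in the SMILES: 1.
π bonds: 2 double bonds (each 1 DoU) → 2 DoU from unsaturation.
Total DoU = 1 + 2 = 3.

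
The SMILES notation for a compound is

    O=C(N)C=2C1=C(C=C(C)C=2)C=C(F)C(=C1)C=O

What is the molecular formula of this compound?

Walk through each heavy atom and fill implicit hydrogens from standard valence (C 4, N 3, O 2, S 2, halogen 1):
  atom 1: O, bond orders sum to 2 (valence 2) → 0 H
  atom 2: C, bond orders sum to 4 (valence 4) → 0 H
  atom 3: N, bond orders sum to 1 (valence 3) → 2 H
  atom 4: C, bond orders sum to 4 (valence 4) → 0 H
  atom 5: C, bond orders sum to 4 (valence 4) → 0 H
  atom 6: C, bond orders sum to 4 (valence 4) → 0 H
  atom 7: C, bond orders sum to 3 (valence 4) → 1 H
  atom 8: C, bond orders sum to 4 (valence 4) → 0 H
  atom 9: C, bond orders sum to 1 (valence 4) → 3 H
  atom 10: C, bond orders sum to 3 (valence 4) → 1 H
  atom 11: C, bond orders sum to 3 (valence 4) → 1 H
  atom 12: C, bond orders sum to 4 (valence 4) → 0 H
  atom 13: F (halogen, monovalent) → 0 H
  atom 14: C, bond orders sum to 4 (valence 4) → 0 H
  atom 15: C, bond orders sum to 3 (valence 4) → 1 H
  atom 16: C, bond orders sum to 3 (valence 4) → 1 H
  atom 17: O, bond orders sum to 2 (valence 2) → 0 H
Totals → C:13, H:10, F:1, N:1, O:2.

C13H10FNO2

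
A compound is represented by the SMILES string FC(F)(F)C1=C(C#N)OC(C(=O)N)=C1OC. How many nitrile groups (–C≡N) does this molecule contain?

The nitrile motif appears at heavy-atom position 7 in the SMILES.
Other groups present: 1 amide, 1 ether.
Nitrile count: 1.

1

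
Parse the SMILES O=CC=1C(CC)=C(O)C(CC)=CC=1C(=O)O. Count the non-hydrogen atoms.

Every atom symbol written in the SMILES (organic subset) is one heavy atom; implicit H are not written.
Heavy atoms by element → C:12, O:4.
Total: 16.

16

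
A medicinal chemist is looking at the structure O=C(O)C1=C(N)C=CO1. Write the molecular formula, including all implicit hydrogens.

Walk through each heavy atom and fill implicit hydrogens from standard valence (C 4, N 3, O 2, S 2, halogen 1):
  atom 1: O, bond orders sum to 2 (valence 2) → 0 H
  atom 2: C, bond orders sum to 4 (valence 4) → 0 H
  atom 3: O, bond orders sum to 1 (valence 2) → 1 H
  atom 4: C, bond orders sum to 4 (valence 4) → 0 H
  atom 5: C, bond orders sum to 4 (valence 4) → 0 H
  atom 6: N, bond orders sum to 1 (valence 3) → 2 H
  atom 7: C, bond orders sum to 3 (valence 4) → 1 H
  atom 8: C, bond orders sum to 3 (valence 4) → 1 H
  atom 9: O, bond orders sum to 2 (valence 2) → 0 H
Totals → C:5, H:5, N:1, O:3.

C5H5NO3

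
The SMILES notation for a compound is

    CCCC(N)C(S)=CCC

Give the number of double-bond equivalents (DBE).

Molecular formula: C8H17NS.
DoU = (2C + 2 + N − H − X) / 2, where X is the halogen count and O/S are ignored.
    = (2·8 + 2 + 1 − 17 − 0) / 2 = 2 / 2 = 1.

1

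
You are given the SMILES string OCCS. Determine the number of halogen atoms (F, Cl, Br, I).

Scan the SMILES for the halogen motif — none present.
Groups that are present: 1 hydroxyl, 1 thiol.

0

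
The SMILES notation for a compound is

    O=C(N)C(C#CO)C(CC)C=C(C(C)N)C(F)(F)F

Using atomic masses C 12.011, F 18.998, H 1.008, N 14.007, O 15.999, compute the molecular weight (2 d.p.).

278.27 g/mol

First, the molecular formula is C12H17F3N2O2 (counting implicit H from valence).
  C: 12 × 12.011 = 144.132
  F: 3 × 18.998 = 56.994
  H: 17 × 1.008 = 17.136
  N: 2 × 14.007 = 28.014
  O: 2 × 15.999 = 31.998
Sum: 12×12.011 + 3×18.998 + 17×1.008 + 2×14.007 + 2×15.999 = 278.274 → 278.27 g/mol.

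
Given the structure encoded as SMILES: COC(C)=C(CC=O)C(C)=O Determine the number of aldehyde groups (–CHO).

The aldehyde motif appears at heavy-atom position 7 in the SMILES.
Other groups present: 1 alkene, 1 ether, 1 ketone.
Aldehyde count: 1.

1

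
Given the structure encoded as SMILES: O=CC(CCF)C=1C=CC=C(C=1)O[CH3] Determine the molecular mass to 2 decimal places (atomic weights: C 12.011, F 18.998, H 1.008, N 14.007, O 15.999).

First, the molecular formula is C11H13FO2 (counting implicit H from valence).
  C: 11 × 12.011 = 132.121
  F: 1 × 18.998 = 18.998
  H: 13 × 1.008 = 13.104
  O: 2 × 15.999 = 31.998
Sum: 11×12.011 + 1×18.998 + 13×1.008 + 2×15.999 = 196.221 → 196.22 g/mol.

196.22 g/mol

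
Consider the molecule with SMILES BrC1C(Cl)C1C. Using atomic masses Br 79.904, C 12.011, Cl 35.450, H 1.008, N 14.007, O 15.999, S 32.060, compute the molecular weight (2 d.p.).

169.45 g/mol

First, the molecular formula is C4H6BrCl (counting implicit H from valence).
  Br: 1 × 79.904 = 79.904
  C: 4 × 12.011 = 48.044
  Cl: 1 × 35.450 = 35.450
  H: 6 × 1.008 = 6.048
Sum: 1×79.904 + 4×12.011 + 1×35.450 + 6×1.008 = 169.446 → 169.45 g/mol.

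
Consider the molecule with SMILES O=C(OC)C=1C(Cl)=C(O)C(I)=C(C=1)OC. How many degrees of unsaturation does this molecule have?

5

Molecular formula: C9H8ClIO4.
DoU = (2C + 2 + N − H − X) / 2, where X is the halogen count and O/S are ignored.
    = (2·9 + 2 + 0 − 8 − 2) / 2 = 10 / 2 = 5.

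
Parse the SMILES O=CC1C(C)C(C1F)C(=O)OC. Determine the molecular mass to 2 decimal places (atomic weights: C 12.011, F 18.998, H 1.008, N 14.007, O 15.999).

174.17 g/mol

First, the molecular formula is C8H11FO3 (counting implicit H from valence).
  C: 8 × 12.011 = 96.088
  F: 1 × 18.998 = 18.998
  H: 11 × 1.008 = 11.088
  O: 3 × 15.999 = 47.997
Sum: 8×12.011 + 1×18.998 + 11×1.008 + 3×15.999 = 174.171 → 174.17 g/mol.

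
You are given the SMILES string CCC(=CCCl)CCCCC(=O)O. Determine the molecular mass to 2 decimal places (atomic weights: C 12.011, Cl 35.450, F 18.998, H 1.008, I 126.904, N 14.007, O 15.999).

204.69 g/mol

First, the molecular formula is C10H17ClO2 (counting implicit H from valence).
  C: 10 × 12.011 = 120.110
  Cl: 1 × 35.450 = 35.450
  H: 17 × 1.008 = 17.136
  O: 2 × 15.999 = 31.998
Sum: 10×12.011 + 1×35.450 + 17×1.008 + 2×15.999 = 204.694 → 204.69 g/mol.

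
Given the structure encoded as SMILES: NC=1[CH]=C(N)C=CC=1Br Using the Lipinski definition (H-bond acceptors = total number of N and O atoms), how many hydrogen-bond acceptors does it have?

N atoms: 2; O atoms: 0.
Lipinski HBA = 2 + 0 = 2.

2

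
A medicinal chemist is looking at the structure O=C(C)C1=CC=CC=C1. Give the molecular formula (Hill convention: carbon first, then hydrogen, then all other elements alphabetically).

C8H8O

Walk through each heavy atom and fill implicit hydrogens from standard valence (C 4, N 3, O 2, S 2, halogen 1):
  atom 1: O, bond orders sum to 2 (valence 2) → 0 H
  atom 2: C, bond orders sum to 4 (valence 4) → 0 H
  atom 3: C, bond orders sum to 1 (valence 4) → 3 H
  atom 4: C, bond orders sum to 4 (valence 4) → 0 H
  atom 5: C, bond orders sum to 3 (valence 4) → 1 H
  atom 6: C, bond orders sum to 3 (valence 4) → 1 H
  atom 7: C, bond orders sum to 3 (valence 4) → 1 H
  atom 8: C, bond orders sum to 3 (valence 4) → 1 H
  atom 9: C, bond orders sum to 3 (valence 4) → 1 H
Totals → C:8, H:8, O:1.
In Hill order: C8H8O.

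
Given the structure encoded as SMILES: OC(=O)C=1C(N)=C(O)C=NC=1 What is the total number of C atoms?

Count every carbon token in the SMILES (each C, including those in ring-closure positions and inside branches).
Carbon count: 6.

6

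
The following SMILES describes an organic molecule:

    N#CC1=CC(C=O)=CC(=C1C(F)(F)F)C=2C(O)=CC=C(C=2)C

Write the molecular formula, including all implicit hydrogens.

C16H10F3NO2

Walk through each heavy atom and fill implicit hydrogens from standard valence (C 4, N 3, O 2, S 2, halogen 1):
  atom 1: N, bond orders sum to 3 (valence 3) → 0 H
  atom 2: C, bond orders sum to 4 (valence 4) → 0 H
  atom 3: C, bond orders sum to 4 (valence 4) → 0 H
  atom 4: C, bond orders sum to 3 (valence 4) → 1 H
  atom 5: C, bond orders sum to 4 (valence 4) → 0 H
  atom 6: C, bond orders sum to 3 (valence 4) → 1 H
  atom 7: O, bond orders sum to 2 (valence 2) → 0 H
  atom 8: C, bond orders sum to 3 (valence 4) → 1 H
  atom 9: C, bond orders sum to 4 (valence 4) → 0 H
  atom 10: C, bond orders sum to 4 (valence 4) → 0 H
  atom 11: C, bond orders sum to 4 (valence 4) → 0 H
  atom 12: F (halogen, monovalent) → 0 H
  atom 13: F (halogen, monovalent) → 0 H
  atom 14: F (halogen, monovalent) → 0 H
  atom 15: C, bond orders sum to 4 (valence 4) → 0 H
  atom 16: C, bond orders sum to 4 (valence 4) → 0 H
  atom 17: O, bond orders sum to 1 (valence 2) → 1 H
  atom 18: C, bond orders sum to 3 (valence 4) → 1 H
  atom 19: C, bond orders sum to 3 (valence 4) → 1 H
  atom 20: C, bond orders sum to 4 (valence 4) → 0 H
  atom 21: C, bond orders sum to 3 (valence 4) → 1 H
  atom 22: C, bond orders sum to 1 (valence 4) → 3 H
Totals → C:16, H:10, F:3, N:1, O:2.
In Hill order: C16H10F3NO2.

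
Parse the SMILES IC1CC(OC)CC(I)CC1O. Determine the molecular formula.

C8H14I2O2

Walk through each heavy atom and fill implicit hydrogens from standard valence (C 4, N 3, O 2, S 2, halogen 1):
  atom 1: I (halogen, monovalent) → 0 H
  atom 2: C, bond orders sum to 3 (valence 4) → 1 H
  atom 3: C, bond orders sum to 2 (valence 4) → 2 H
  atom 4: C, bond orders sum to 3 (valence 4) → 1 H
  atom 5: O, bond orders sum to 2 (valence 2) → 0 H
  atom 6: C, bond orders sum to 1 (valence 4) → 3 H
  atom 7: C, bond orders sum to 2 (valence 4) → 2 H
  atom 8: C, bond orders sum to 3 (valence 4) → 1 H
  atom 9: I (halogen, monovalent) → 0 H
  atom 10: C, bond orders sum to 2 (valence 4) → 2 H
  atom 11: C, bond orders sum to 3 (valence 4) → 1 H
  atom 12: O, bond orders sum to 1 (valence 2) → 1 H
Totals → C:8, H:14, I:2, O:2.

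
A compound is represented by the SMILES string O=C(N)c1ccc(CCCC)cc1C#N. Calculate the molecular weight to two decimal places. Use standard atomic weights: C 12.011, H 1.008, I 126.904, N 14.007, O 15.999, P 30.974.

First, the molecular formula is C12H14N2O (counting implicit H from valence).
  C: 12 × 12.011 = 144.132
  H: 14 × 1.008 = 14.112
  N: 2 × 14.007 = 28.014
  O: 1 × 15.999 = 15.999
Sum: 12×12.011 + 14×1.008 + 2×14.007 + 1×15.999 = 202.257 → 202.26 g/mol.

202.26 g/mol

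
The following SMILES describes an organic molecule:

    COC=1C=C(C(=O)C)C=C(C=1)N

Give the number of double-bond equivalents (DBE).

5

Molecular formula: C9H11NO2.
DoU = (2C + 2 + N − H − X) / 2, where X is the halogen count and O/S are ignored.
    = (2·9 + 2 + 1 − 11 − 0) / 2 = 10 / 2 = 5.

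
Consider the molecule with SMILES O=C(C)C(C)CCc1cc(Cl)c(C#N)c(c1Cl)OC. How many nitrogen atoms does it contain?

1

Scan the SMILES for N atoms (remember two-letter symbols like Cl and Br are single atoms).
Nitrogen count: 1.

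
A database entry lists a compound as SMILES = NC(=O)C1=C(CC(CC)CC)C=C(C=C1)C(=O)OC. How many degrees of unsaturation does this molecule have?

6

Molecular formula: C15H21NO3.
DoU = (2C + 2 + N − H − X) / 2, where X is the halogen count and O/S are ignored.
    = (2·15 + 2 + 1 − 21 − 0) / 2 = 12 / 2 = 6.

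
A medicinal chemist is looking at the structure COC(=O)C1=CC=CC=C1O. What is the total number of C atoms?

8

Count every carbon token in the SMILES (each C, including those in ring-closure positions and inside branches).
Carbon count: 8.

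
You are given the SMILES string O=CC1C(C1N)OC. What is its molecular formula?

C5H9NO2

Walk through each heavy atom and fill implicit hydrogens from standard valence (C 4, N 3, O 2, S 2, halogen 1):
  atom 1: O, bond orders sum to 2 (valence 2) → 0 H
  atom 2: C, bond orders sum to 3 (valence 4) → 1 H
  atom 3: C, bond orders sum to 3 (valence 4) → 1 H
  atom 4: C, bond orders sum to 3 (valence 4) → 1 H
  atom 5: C, bond orders sum to 3 (valence 4) → 1 H
  atom 6: N, bond orders sum to 1 (valence 3) → 2 H
  atom 7: O, bond orders sum to 2 (valence 2) → 0 H
  atom 8: C, bond orders sum to 1 (valence 4) → 3 H
Totals → C:5, H:9, N:1, O:2.
In Hill order: C5H9NO2.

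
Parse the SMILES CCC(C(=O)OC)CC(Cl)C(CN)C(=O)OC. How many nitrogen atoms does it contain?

Scan the SMILES for N atoms (remember two-letter symbols like Cl and Br are single atoms).
Nitrogen count: 1.

1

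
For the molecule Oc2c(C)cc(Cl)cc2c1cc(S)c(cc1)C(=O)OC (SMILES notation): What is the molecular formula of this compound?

C15H13ClO3S

Walk through each heavy atom and fill implicit hydrogens from standard valence (C 4, N 3, O 2, S 2, halogen 1); for lowercase aromatic atoms, an aromatic c carries 1 H when it has two neighbours and 0 H with three, and aromatic n carries 0 H:
  atom 1: O, bond orders sum to 1 (valence 2) → 1 H
  atom 2: aromatic c, 3 neighbours → 0 H
  atom 3: aromatic c, 3 neighbours → 0 H
  atom 4: C, bond orders sum to 1 (valence 4) → 3 H
  atom 5: aromatic c, 2 neighbours → 1 H
  atom 6: aromatic c, 3 neighbours → 0 H
  atom 7: Cl (halogen, monovalent) → 0 H
  atom 8: aromatic c, 2 neighbours → 1 H
  atom 9: aromatic c, 3 neighbours → 0 H
  atom 10: aromatic c, 3 neighbours → 0 H
  atom 11: aromatic c, 2 neighbours → 1 H
  atom 12: aromatic c, 3 neighbours → 0 H
  atom 13: S, bond orders sum to 1 (valence 2) → 1 H
  atom 14: aromatic c, 3 neighbours → 0 H
  atom 15: aromatic c, 2 neighbours → 1 H
  atom 16: aromatic c, 2 neighbours → 1 H
  atom 17: C, bond orders sum to 4 (valence 4) → 0 H
  atom 18: O, bond orders sum to 2 (valence 2) → 0 H
  atom 19: O, bond orders sum to 2 (valence 2) → 0 H
  atom 20: C, bond orders sum to 1 (valence 4) → 3 H
Totals → C:15, H:13, Cl:1, O:3, S:1.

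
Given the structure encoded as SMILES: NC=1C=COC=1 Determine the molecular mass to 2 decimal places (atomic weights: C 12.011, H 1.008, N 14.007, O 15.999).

First, the molecular formula is C4H5NO (counting implicit H from valence).
  C: 4 × 12.011 = 48.044
  H: 5 × 1.008 = 5.040
  N: 1 × 14.007 = 14.007
  O: 1 × 15.999 = 15.999
Sum: 4×12.011 + 5×1.008 + 1×14.007 + 1×15.999 = 83.090 → 83.09 g/mol.

83.09 g/mol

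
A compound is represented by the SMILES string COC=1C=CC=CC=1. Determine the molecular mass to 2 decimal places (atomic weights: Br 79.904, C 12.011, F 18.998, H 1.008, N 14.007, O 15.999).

108.14 g/mol

First, the molecular formula is C7H8O (counting implicit H from valence).
  C: 7 × 12.011 = 84.077
  H: 8 × 1.008 = 8.064
  O: 1 × 15.999 = 15.999
Sum: 7×12.011 + 8×1.008 + 1×15.999 = 108.140 → 108.14 g/mol.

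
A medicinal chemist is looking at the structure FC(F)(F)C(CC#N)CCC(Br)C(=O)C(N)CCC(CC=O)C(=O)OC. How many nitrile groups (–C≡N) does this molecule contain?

The nitrile motif appears at heavy-atom position 7 in the SMILES.
Other groups present: 1 aldehyde, 1 ester, 1 ketone, 1 primary amine.
Nitrile count: 1.

1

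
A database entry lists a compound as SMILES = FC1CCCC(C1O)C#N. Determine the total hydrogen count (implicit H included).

Walk through each heavy atom and fill implicit hydrogens from standard valence (C 4, N 3, O 2, S 2, halogen 1):
  atom 1: F (halogen, monovalent) → 0 H
  atom 2: C, bond orders sum to 3 (valence 4) → 1 H
  atom 3: C, bond orders sum to 2 (valence 4) → 2 H
  atom 4: C, bond orders sum to 2 (valence 4) → 2 H
  atom 5: C, bond orders sum to 2 (valence 4) → 2 H
  atom 6: C, bond orders sum to 3 (valence 4) → 1 H
  atom 7: C, bond orders sum to 3 (valence 4) → 1 H
  atom 8: O, bond orders sum to 1 (valence 2) → 1 H
  atom 9: C, bond orders sum to 4 (valence 4) → 0 H
  atom 10: N, bond orders sum to 3 (valence 3) → 0 H
Total hydrogens: 10.

10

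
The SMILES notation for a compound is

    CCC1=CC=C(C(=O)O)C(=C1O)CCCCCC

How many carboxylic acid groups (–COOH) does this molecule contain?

The carboxylic acid motif appears at heavy-atom position 7 in the SMILES.
Other groups present: 1 hydroxyl.
Carboxylic acid count: 1.

1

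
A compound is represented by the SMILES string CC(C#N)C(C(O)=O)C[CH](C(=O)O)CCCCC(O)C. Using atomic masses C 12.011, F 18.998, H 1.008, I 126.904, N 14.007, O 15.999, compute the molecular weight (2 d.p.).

285.34 g/mol

First, the molecular formula is C14H23NO5 (counting implicit H from valence).
  C: 14 × 12.011 = 168.154
  H: 23 × 1.008 = 23.184
  N: 1 × 14.007 = 14.007
  O: 5 × 15.999 = 79.995
Sum: 14×12.011 + 23×1.008 + 1×14.007 + 5×15.999 = 285.340 → 285.34 g/mol.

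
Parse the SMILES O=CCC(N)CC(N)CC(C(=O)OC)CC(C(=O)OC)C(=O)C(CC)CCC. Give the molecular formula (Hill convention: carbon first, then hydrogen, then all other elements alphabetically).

C20H36N2O6

Walk through each heavy atom and fill implicit hydrogens from standard valence (C 4, N 3, O 2, S 2, halogen 1):
  atom 1: O, bond orders sum to 2 (valence 2) → 0 H
  atom 2: C, bond orders sum to 3 (valence 4) → 1 H
  atom 3: C, bond orders sum to 2 (valence 4) → 2 H
  atom 4: C, bond orders sum to 3 (valence 4) → 1 H
  atom 5: N, bond orders sum to 1 (valence 3) → 2 H
  atom 6: C, bond orders sum to 2 (valence 4) → 2 H
  atom 7: C, bond orders sum to 3 (valence 4) → 1 H
  atom 8: N, bond orders sum to 1 (valence 3) → 2 H
  atom 9: C, bond orders sum to 2 (valence 4) → 2 H
  atom 10: C, bond orders sum to 3 (valence 4) → 1 H
  atom 11: C, bond orders sum to 4 (valence 4) → 0 H
  atom 12: O, bond orders sum to 2 (valence 2) → 0 H
  atom 13: O, bond orders sum to 2 (valence 2) → 0 H
  atom 14: C, bond orders sum to 1 (valence 4) → 3 H
  atom 15: C, bond orders sum to 2 (valence 4) → 2 H
  atom 16: C, bond orders sum to 3 (valence 4) → 1 H
  atom 17: C, bond orders sum to 4 (valence 4) → 0 H
  atom 18: O, bond orders sum to 2 (valence 2) → 0 H
  atom 19: O, bond orders sum to 2 (valence 2) → 0 H
  atom 20: C, bond orders sum to 1 (valence 4) → 3 H
  atom 21: C, bond orders sum to 4 (valence 4) → 0 H
  atom 22: O, bond orders sum to 2 (valence 2) → 0 H
  atom 23: C, bond orders sum to 3 (valence 4) → 1 H
  atom 24: C, bond orders sum to 2 (valence 4) → 2 H
  atom 25: C, bond orders sum to 1 (valence 4) → 3 H
  atom 26: C, bond orders sum to 2 (valence 4) → 2 H
  atom 27: C, bond orders sum to 2 (valence 4) → 2 H
  atom 28: C, bond orders sum to 1 (valence 4) → 3 H
Totals → C:20, H:36, N:2, O:6.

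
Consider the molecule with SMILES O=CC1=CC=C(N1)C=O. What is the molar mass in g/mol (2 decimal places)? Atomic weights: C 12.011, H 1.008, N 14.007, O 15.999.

First, the molecular formula is C6H5NO2 (counting implicit H from valence).
  C: 6 × 12.011 = 72.066
  H: 5 × 1.008 = 5.040
  N: 1 × 14.007 = 14.007
  O: 2 × 15.999 = 31.998
Sum: 6×12.011 + 5×1.008 + 1×14.007 + 2×15.999 = 123.111 → 123.11 g/mol.

123.11 g/mol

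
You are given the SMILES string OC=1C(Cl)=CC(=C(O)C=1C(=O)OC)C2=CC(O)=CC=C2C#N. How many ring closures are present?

2

In SMILES, each pair of matching ring-closure digits denotes one ring-closing bond; the number of such bonds equals the number of independent rings.
Ring-closure bonds here: 2.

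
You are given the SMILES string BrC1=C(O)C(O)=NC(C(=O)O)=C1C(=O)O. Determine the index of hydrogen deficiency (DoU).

6

Degree of unsaturation = (number of rings) + (number of π bonds).
Ring closures in the SMILES: 1.
π bonds: 5 double bonds (each 1 DoU) → 5 DoU from unsaturation.
Total DoU = 1 + 5 = 6.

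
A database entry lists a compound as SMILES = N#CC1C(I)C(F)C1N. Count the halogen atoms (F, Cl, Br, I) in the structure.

Halogen atoms appear at heavy-atom positions 5, 7 (1×F, 1×I).
Other groups present: 1 nitrile, 1 primary amine.
Halogen count: 2.

2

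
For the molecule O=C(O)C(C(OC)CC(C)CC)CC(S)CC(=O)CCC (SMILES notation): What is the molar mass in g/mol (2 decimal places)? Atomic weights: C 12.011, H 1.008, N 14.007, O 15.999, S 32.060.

First, the molecular formula is C16H30O4S (counting implicit H from valence).
  C: 16 × 12.011 = 192.176
  H: 30 × 1.008 = 30.240
  O: 4 × 15.999 = 63.996
  S: 1 × 32.060 = 32.060
Sum: 16×12.011 + 30×1.008 + 4×15.999 + 1×32.060 = 318.472 → 318.47 g/mol.

318.47 g/mol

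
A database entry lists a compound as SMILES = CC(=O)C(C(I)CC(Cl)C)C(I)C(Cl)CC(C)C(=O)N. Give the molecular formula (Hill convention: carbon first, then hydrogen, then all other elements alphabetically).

C13H21Cl2I2NO2

Walk through each heavy atom and fill implicit hydrogens from standard valence (C 4, N 3, O 2, S 2, halogen 1):
  atom 1: C, bond orders sum to 1 (valence 4) → 3 H
  atom 2: C, bond orders sum to 4 (valence 4) → 0 H
  atom 3: O, bond orders sum to 2 (valence 2) → 0 H
  atom 4: C, bond orders sum to 3 (valence 4) → 1 H
  atom 5: C, bond orders sum to 3 (valence 4) → 1 H
  atom 6: I (halogen, monovalent) → 0 H
  atom 7: C, bond orders sum to 2 (valence 4) → 2 H
  atom 8: C, bond orders sum to 3 (valence 4) → 1 H
  atom 9: Cl (halogen, monovalent) → 0 H
  atom 10: C, bond orders sum to 1 (valence 4) → 3 H
  atom 11: C, bond orders sum to 3 (valence 4) → 1 H
  atom 12: I (halogen, monovalent) → 0 H
  atom 13: C, bond orders sum to 3 (valence 4) → 1 H
  atom 14: Cl (halogen, monovalent) → 0 H
  atom 15: C, bond orders sum to 2 (valence 4) → 2 H
  atom 16: C, bond orders sum to 3 (valence 4) → 1 H
  atom 17: C, bond orders sum to 1 (valence 4) → 3 H
  atom 18: C, bond orders sum to 4 (valence 4) → 0 H
  atom 19: O, bond orders sum to 2 (valence 2) → 0 H
  atom 20: N, bond orders sum to 1 (valence 3) → 2 H
Totals → C:13, H:21, Cl:2, I:2, N:1, O:2.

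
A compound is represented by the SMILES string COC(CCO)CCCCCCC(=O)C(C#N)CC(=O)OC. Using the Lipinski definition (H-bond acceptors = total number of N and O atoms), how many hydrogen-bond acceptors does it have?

6

N atoms: 1; O atoms: 5.
Lipinski HBA = 1 + 5 = 6.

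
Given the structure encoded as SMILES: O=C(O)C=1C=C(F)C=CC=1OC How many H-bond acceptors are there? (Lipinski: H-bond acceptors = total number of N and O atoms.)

3

N atoms: 0; O atoms: 3.
Lipinski HBA = 0 + 3 = 3.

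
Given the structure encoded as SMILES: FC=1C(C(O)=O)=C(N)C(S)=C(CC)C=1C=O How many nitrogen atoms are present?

Scan the SMILES for N atoms (remember two-letter symbols like Cl and Br are single atoms).
Nitrogen count: 1.

1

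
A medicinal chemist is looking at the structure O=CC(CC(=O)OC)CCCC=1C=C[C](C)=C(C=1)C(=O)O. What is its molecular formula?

Walk through each heavy atom and fill implicit hydrogens from standard valence (C 4, N 3, O 2, S 2, halogen 1):
  atom 1: O, bond orders sum to 2 (valence 2) → 0 H
  atom 2: C, bond orders sum to 3 (valence 4) → 1 H
  atom 3: C, bond orders sum to 3 (valence 4) → 1 H
  atom 4: C, bond orders sum to 2 (valence 4) → 2 H
  atom 5: C, bond orders sum to 4 (valence 4) → 0 H
  atom 6: O, bond orders sum to 2 (valence 2) → 0 H
  atom 7: O, bond orders sum to 2 (valence 2) → 0 H
  atom 8: C, bond orders sum to 1 (valence 4) → 3 H
  atom 9: C, bond orders sum to 2 (valence 4) → 2 H
  atom 10: C, bond orders sum to 2 (valence 4) → 2 H
  atom 11: C, bond orders sum to 2 (valence 4) → 2 H
  atom 12: C, bond orders sum to 4 (valence 4) → 0 H
  atom 13: C, bond orders sum to 3 (valence 4) → 1 H
  atom 14: C, bond orders sum to 3 (valence 4) → 1 H
  atom 15: C with explicit H count 0
  atom 16: C, bond orders sum to 1 (valence 4) → 3 H
  atom 17: C, bond orders sum to 4 (valence 4) → 0 H
  atom 18: C, bond orders sum to 3 (valence 4) → 1 H
  atom 19: C, bond orders sum to 4 (valence 4) → 0 H
  atom 20: O, bond orders sum to 2 (valence 2) → 0 H
  atom 21: O, bond orders sum to 1 (valence 2) → 1 H
Totals → C:16, H:20, O:5.
In Hill order: C16H20O5.

C16H20O5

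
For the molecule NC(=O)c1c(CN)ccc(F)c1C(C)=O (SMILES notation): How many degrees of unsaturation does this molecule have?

Molecular formula: C10H11FN2O2.
DoU = (2C + 2 + N − H − X) / 2, where X is the halogen count and O/S are ignored.
    = (2·10 + 2 + 2 − 11 − 1) / 2 = 12 / 2 = 6.

6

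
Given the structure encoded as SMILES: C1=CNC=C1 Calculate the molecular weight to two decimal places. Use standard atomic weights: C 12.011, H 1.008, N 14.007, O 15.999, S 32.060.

First, the molecular formula is C4H5N (counting implicit H from valence).
  C: 4 × 12.011 = 48.044
  H: 5 × 1.008 = 5.040
  N: 1 × 14.007 = 14.007
Sum: 4×12.011 + 5×1.008 + 1×14.007 = 67.091 → 67.09 g/mol.

67.09 g/mol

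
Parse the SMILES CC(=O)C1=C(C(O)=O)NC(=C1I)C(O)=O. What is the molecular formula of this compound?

Walk through each heavy atom and fill implicit hydrogens from standard valence (C 4, N 3, O 2, S 2, halogen 1):
  atom 1: C, bond orders sum to 1 (valence 4) → 3 H
  atom 2: C, bond orders sum to 4 (valence 4) → 0 H
  atom 3: O, bond orders sum to 2 (valence 2) → 0 H
  atom 4: C, bond orders sum to 4 (valence 4) → 0 H
  atom 5: C, bond orders sum to 4 (valence 4) → 0 H
  atom 6: C, bond orders sum to 4 (valence 4) → 0 H
  atom 7: O, bond orders sum to 1 (valence 2) → 1 H
  atom 8: O, bond orders sum to 2 (valence 2) → 0 H
  atom 9: N, bond orders sum to 2 (valence 3) → 1 H
  atom 10: C, bond orders sum to 4 (valence 4) → 0 H
  atom 11: C, bond orders sum to 4 (valence 4) → 0 H
  atom 12: I (halogen, monovalent) → 0 H
  atom 13: C, bond orders sum to 4 (valence 4) → 0 H
  atom 14: O, bond orders sum to 1 (valence 2) → 1 H
  atom 15: O, bond orders sum to 2 (valence 2) → 0 H
Totals → C:8, H:6, I:1, N:1, O:5.

C8H6INO5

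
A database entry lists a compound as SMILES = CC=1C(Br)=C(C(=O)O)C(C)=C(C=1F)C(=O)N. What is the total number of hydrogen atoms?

9

Walk through each heavy atom and fill implicit hydrogens from standard valence (C 4, N 3, O 2, S 2, halogen 1):
  atom 1: C, bond orders sum to 1 (valence 4) → 3 H
  atom 2: C, bond orders sum to 4 (valence 4) → 0 H
  atom 3: C, bond orders sum to 4 (valence 4) → 0 H
  atom 4: Br (halogen, monovalent) → 0 H
  atom 5: C, bond orders sum to 4 (valence 4) → 0 H
  atom 6: C, bond orders sum to 4 (valence 4) → 0 H
  atom 7: O, bond orders sum to 2 (valence 2) → 0 H
  atom 8: O, bond orders sum to 1 (valence 2) → 1 H
  atom 9: C, bond orders sum to 4 (valence 4) → 0 H
  atom 10: C, bond orders sum to 1 (valence 4) → 3 H
  atom 11: C, bond orders sum to 4 (valence 4) → 0 H
  atom 12: C, bond orders sum to 4 (valence 4) → 0 H
  atom 13: F (halogen, monovalent) → 0 H
  atom 14: C, bond orders sum to 4 (valence 4) → 0 H
  atom 15: O, bond orders sum to 2 (valence 2) → 0 H
  atom 16: N, bond orders sum to 1 (valence 3) → 2 H
Total hydrogens: 9.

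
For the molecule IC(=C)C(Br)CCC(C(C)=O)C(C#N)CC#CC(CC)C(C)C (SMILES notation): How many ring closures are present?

In SMILES, each pair of matching ring-closure digits denotes one ring-closing bond; the number of such bonds equals the number of independent rings.
Ring-closure bonds here: 0.

0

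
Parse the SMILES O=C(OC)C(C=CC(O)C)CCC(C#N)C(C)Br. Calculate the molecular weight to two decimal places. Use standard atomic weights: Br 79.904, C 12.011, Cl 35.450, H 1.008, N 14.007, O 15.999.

318.21 g/mol

First, the molecular formula is C13H20BrNO3 (counting implicit H from valence).
  Br: 1 × 79.904 = 79.904
  C: 13 × 12.011 = 156.143
  H: 20 × 1.008 = 20.160
  N: 1 × 14.007 = 14.007
  O: 3 × 15.999 = 47.997
Sum: 1×79.904 + 13×12.011 + 20×1.008 + 1×14.007 + 3×15.999 = 318.211 → 318.21 g/mol.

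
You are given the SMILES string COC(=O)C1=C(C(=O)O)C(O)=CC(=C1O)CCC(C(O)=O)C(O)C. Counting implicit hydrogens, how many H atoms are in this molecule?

Walk through each heavy atom and fill implicit hydrogens from standard valence (C 4, N 3, O 2, S 2, halogen 1):
  atom 1: C, bond orders sum to 1 (valence 4) → 3 H
  atom 2: O, bond orders sum to 2 (valence 2) → 0 H
  atom 3: C, bond orders sum to 4 (valence 4) → 0 H
  atom 4: O, bond orders sum to 2 (valence 2) → 0 H
  atom 5: C, bond orders sum to 4 (valence 4) → 0 H
  atom 6: C, bond orders sum to 4 (valence 4) → 0 H
  atom 7: C, bond orders sum to 4 (valence 4) → 0 H
  atom 8: O, bond orders sum to 2 (valence 2) → 0 H
  atom 9: O, bond orders sum to 1 (valence 2) → 1 H
  atom 10: C, bond orders sum to 4 (valence 4) → 0 H
  atom 11: O, bond orders sum to 1 (valence 2) → 1 H
  atom 12: C, bond orders sum to 3 (valence 4) → 1 H
  atom 13: C, bond orders sum to 4 (valence 4) → 0 H
  atom 14: C, bond orders sum to 4 (valence 4) → 0 H
  atom 15: O, bond orders sum to 1 (valence 2) → 1 H
  atom 16: C, bond orders sum to 2 (valence 4) → 2 H
  atom 17: C, bond orders sum to 2 (valence 4) → 2 H
  atom 18: C, bond orders sum to 3 (valence 4) → 1 H
  atom 19: C, bond orders sum to 4 (valence 4) → 0 H
  atom 20: O, bond orders sum to 1 (valence 2) → 1 H
  atom 21: O, bond orders sum to 2 (valence 2) → 0 H
  atom 22: C, bond orders sum to 3 (valence 4) → 1 H
  atom 23: O, bond orders sum to 1 (valence 2) → 1 H
  atom 24: C, bond orders sum to 1 (valence 4) → 3 H
Total hydrogens: 18.

18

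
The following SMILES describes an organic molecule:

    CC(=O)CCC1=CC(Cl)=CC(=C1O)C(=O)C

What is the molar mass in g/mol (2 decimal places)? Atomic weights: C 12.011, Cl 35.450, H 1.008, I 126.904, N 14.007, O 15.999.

240.68 g/mol

First, the molecular formula is C12H13ClO3 (counting implicit H from valence).
  C: 12 × 12.011 = 144.132
  Cl: 1 × 35.450 = 35.450
  H: 13 × 1.008 = 13.104
  O: 3 × 15.999 = 47.997
Sum: 12×12.011 + 1×35.450 + 13×1.008 + 3×15.999 = 240.683 → 240.68 g/mol.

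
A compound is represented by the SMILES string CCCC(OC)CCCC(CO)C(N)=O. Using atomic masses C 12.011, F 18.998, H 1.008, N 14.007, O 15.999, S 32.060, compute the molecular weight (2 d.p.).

First, the molecular formula is C11H23NO3 (counting implicit H from valence).
  C: 11 × 12.011 = 132.121
  H: 23 × 1.008 = 23.184
  N: 1 × 14.007 = 14.007
  O: 3 × 15.999 = 47.997
Sum: 11×12.011 + 23×1.008 + 1×14.007 + 3×15.999 = 217.309 → 217.31 g/mol.

217.31 g/mol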